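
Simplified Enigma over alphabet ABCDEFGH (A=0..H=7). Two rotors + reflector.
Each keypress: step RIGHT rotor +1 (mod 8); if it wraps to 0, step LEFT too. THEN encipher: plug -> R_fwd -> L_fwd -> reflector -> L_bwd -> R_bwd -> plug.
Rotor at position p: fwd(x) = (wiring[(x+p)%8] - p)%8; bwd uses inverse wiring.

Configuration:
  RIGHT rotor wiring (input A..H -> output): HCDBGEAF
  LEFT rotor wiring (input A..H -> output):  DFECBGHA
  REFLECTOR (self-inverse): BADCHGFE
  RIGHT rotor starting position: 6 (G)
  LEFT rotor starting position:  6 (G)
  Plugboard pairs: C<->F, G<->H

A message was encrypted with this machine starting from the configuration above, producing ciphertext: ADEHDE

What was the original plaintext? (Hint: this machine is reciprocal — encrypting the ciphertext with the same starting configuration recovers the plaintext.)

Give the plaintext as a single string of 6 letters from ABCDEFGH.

Answer: GEBFCA

Derivation:
Char 1 ('A'): step: R->7, L=6; A->plug->A->R->G->L->D->refl->C->L'->B->R'->H->plug->G
Char 2 ('D'): step: R->0, L->7 (L advanced); D->plug->D->R->B->L->E->refl->H->L'->G->R'->E->plug->E
Char 3 ('E'): step: R->1, L=7; E->plug->E->R->D->L->F->refl->G->L'->C->R'->B->plug->B
Char 4 ('H'): step: R->2, L=7; H->plug->G->R->F->L->C->refl->D->L'->E->R'->C->plug->F
Char 5 ('D'): step: R->3, L=7; D->plug->D->R->F->L->C->refl->D->L'->E->R'->F->plug->C
Char 6 ('E'): step: R->4, L=7; E->plug->E->R->D->L->F->refl->G->L'->C->R'->A->plug->A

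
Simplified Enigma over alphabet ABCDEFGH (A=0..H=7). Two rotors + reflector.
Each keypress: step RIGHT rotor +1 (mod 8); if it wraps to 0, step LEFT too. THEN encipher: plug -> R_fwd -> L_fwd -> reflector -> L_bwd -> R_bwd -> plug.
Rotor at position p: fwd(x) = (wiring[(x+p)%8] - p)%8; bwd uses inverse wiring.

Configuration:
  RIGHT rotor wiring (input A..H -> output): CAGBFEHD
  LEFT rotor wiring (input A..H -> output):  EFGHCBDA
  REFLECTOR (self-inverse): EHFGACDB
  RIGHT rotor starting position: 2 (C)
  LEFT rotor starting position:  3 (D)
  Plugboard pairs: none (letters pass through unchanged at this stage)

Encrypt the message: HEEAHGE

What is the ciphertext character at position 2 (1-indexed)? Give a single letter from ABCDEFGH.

Char 1 ('H'): step: R->3, L=3; H->plug->H->R->D->L->A->refl->E->L'->A->R'->E->plug->E
Char 2 ('E'): step: R->4, L=3; E->plug->E->R->G->L->C->refl->F->L'->E->R'->F->plug->F

F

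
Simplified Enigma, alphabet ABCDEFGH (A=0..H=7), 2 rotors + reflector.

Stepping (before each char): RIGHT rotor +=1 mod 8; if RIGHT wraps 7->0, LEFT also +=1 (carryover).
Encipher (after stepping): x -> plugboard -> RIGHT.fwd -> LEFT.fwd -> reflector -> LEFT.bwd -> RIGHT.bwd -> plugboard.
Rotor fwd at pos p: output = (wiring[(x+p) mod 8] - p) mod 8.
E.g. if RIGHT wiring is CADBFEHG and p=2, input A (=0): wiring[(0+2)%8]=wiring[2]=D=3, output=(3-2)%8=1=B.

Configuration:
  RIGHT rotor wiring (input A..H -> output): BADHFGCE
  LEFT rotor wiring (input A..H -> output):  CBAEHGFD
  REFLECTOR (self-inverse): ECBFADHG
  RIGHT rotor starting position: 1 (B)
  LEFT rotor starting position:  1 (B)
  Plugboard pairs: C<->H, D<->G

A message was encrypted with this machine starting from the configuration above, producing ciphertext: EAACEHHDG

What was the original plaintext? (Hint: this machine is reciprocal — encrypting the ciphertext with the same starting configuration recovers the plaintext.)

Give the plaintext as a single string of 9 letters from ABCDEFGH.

Answer: BBCBCCFHF

Derivation:
Char 1 ('E'): step: R->2, L=1; E->plug->E->R->A->L->A->refl->E->L'->F->R'->B->plug->B
Char 2 ('A'): step: R->3, L=1; A->plug->A->R->E->L->F->refl->D->L'->C->R'->B->plug->B
Char 3 ('A'): step: R->4, L=1; A->plug->A->R->B->L->H->refl->G->L'->D->R'->H->plug->C
Char 4 ('C'): step: R->5, L=1; C->plug->H->R->A->L->A->refl->E->L'->F->R'->B->plug->B
Char 5 ('E'): step: R->6, L=1; E->plug->E->R->F->L->E->refl->A->L'->A->R'->H->plug->C
Char 6 ('H'): step: R->7, L=1; H->plug->C->R->B->L->H->refl->G->L'->D->R'->H->plug->C
Char 7 ('H'): step: R->0, L->2 (L advanced); H->plug->C->R->D->L->E->refl->A->L'->G->R'->F->plug->F
Char 8 ('D'): step: R->1, L=2; D->plug->G->R->D->L->E->refl->A->L'->G->R'->C->plug->H
Char 9 ('G'): step: R->2, L=2; G->plug->D->R->E->L->D->refl->F->L'->C->R'->F->plug->F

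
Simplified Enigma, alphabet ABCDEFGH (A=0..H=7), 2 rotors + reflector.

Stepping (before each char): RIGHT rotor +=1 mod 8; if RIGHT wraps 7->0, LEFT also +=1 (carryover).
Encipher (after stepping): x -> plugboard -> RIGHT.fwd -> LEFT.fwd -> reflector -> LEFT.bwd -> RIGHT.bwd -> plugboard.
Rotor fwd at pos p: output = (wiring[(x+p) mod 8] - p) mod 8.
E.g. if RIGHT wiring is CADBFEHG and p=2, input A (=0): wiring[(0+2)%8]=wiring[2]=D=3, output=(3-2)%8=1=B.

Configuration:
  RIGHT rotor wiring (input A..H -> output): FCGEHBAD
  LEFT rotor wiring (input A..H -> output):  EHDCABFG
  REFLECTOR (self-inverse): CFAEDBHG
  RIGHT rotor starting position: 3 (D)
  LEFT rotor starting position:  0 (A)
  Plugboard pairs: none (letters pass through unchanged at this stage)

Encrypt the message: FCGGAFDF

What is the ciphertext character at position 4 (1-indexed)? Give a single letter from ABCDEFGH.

Char 1 ('F'): step: R->4, L=0; F->plug->F->R->G->L->F->refl->B->L'->F->R'->B->plug->B
Char 2 ('C'): step: R->5, L=0; C->plug->C->R->G->L->F->refl->B->L'->F->R'->E->plug->E
Char 3 ('G'): step: R->6, L=0; G->plug->G->R->B->L->H->refl->G->L'->H->R'->C->plug->C
Char 4 ('G'): step: R->7, L=0; G->plug->G->R->C->L->D->refl->E->L'->A->R'->F->plug->F

F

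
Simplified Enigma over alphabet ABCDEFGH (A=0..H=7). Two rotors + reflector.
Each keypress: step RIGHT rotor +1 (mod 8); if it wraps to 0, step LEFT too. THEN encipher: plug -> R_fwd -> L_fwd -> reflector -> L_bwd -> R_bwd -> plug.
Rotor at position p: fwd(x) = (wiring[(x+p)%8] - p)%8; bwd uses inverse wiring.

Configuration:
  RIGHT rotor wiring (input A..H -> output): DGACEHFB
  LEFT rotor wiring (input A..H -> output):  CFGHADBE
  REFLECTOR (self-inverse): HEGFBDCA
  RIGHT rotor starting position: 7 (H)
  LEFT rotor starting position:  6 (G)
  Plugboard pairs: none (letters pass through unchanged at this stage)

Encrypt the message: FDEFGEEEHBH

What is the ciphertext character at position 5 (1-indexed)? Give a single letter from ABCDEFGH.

Char 1 ('F'): step: R->0, L->7 (L advanced); F->plug->F->R->H->L->C->refl->G->L'->C->R'->D->plug->D
Char 2 ('D'): step: R->1, L=7; D->plug->D->R->D->L->H->refl->A->L'->E->R'->F->plug->F
Char 3 ('E'): step: R->2, L=7; E->plug->E->R->D->L->H->refl->A->L'->E->R'->H->plug->H
Char 4 ('F'): step: R->3, L=7; F->plug->F->R->A->L->F->refl->D->L'->B->R'->B->plug->B
Char 5 ('G'): step: R->4, L=7; G->plug->G->R->E->L->A->refl->H->L'->D->R'->B->plug->B

B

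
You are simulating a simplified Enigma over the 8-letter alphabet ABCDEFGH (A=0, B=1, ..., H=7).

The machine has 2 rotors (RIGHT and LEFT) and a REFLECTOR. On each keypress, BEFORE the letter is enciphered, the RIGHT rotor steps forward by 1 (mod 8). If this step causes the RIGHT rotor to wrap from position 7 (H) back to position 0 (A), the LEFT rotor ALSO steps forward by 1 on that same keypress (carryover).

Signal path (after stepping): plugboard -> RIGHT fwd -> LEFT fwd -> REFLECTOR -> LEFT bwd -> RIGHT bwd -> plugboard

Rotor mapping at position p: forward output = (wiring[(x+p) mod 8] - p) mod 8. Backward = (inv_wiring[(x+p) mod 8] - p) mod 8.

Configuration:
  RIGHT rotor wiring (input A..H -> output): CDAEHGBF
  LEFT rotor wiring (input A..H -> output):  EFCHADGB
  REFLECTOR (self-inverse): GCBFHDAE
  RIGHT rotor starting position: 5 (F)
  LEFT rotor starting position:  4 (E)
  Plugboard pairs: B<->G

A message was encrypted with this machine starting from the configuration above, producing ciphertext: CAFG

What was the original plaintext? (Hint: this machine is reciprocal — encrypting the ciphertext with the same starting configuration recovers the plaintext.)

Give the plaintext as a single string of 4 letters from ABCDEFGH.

Char 1 ('C'): step: R->6, L=4; C->plug->C->R->E->L->A->refl->G->L'->G->R'->F->plug->F
Char 2 ('A'): step: R->7, L=4; A->plug->A->R->G->L->G->refl->A->L'->E->R'->C->plug->C
Char 3 ('F'): step: R->0, L->5 (L advanced); F->plug->F->R->G->L->C->refl->B->L'->B->R'->G->plug->B
Char 4 ('G'): step: R->1, L=5; G->plug->B->R->H->L->D->refl->F->L'->F->R'->E->plug->E

Answer: FCBE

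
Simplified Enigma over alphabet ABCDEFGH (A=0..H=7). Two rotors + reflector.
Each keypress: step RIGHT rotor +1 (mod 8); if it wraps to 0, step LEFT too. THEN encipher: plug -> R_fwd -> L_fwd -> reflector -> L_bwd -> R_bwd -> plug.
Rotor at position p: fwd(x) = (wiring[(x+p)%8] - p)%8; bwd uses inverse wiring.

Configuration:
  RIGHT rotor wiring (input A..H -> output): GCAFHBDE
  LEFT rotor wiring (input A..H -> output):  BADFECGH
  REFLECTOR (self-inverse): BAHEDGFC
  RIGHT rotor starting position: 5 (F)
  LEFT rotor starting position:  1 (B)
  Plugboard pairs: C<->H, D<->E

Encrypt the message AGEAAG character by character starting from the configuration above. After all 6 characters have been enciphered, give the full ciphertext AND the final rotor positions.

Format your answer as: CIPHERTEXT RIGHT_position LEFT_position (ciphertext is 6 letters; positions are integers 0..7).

Answer: BHDHFC 3 2

Derivation:
Char 1 ('A'): step: R->6, L=1; A->plug->A->R->F->L->F->refl->G->L'->G->R'->B->plug->B
Char 2 ('G'): step: R->7, L=1; G->plug->G->R->C->L->E->refl->D->L'->D->R'->C->plug->H
Char 3 ('E'): step: R->0, L->2 (L advanced); E->plug->D->R->F->L->F->refl->G->L'->H->R'->E->plug->D
Char 4 ('A'): step: R->1, L=2; A->plug->A->R->B->L->D->refl->E->L'->E->R'->C->plug->H
Char 5 ('A'): step: R->2, L=2; A->plug->A->R->G->L->H->refl->C->L'->C->R'->F->plug->F
Char 6 ('G'): step: R->3, L=2; G->plug->G->R->H->L->G->refl->F->L'->F->R'->H->plug->C
Final: ciphertext=BHDHFC, RIGHT=3, LEFT=2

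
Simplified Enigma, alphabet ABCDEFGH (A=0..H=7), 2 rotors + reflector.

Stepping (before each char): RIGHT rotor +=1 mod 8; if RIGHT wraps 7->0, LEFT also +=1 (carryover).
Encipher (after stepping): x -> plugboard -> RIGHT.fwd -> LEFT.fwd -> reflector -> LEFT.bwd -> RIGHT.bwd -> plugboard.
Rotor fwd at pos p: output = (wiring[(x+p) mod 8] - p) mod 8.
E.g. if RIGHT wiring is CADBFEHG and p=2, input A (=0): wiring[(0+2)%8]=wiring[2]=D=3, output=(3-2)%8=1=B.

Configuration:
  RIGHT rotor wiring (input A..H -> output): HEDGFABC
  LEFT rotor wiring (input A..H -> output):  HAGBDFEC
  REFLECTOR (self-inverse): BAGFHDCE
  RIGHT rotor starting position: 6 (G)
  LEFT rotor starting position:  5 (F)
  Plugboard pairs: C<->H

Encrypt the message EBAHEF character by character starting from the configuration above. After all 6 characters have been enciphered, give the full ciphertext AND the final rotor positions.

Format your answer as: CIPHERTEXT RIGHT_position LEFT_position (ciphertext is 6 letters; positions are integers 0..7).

Char 1 ('E'): step: R->7, L=5; E->plug->E->R->H->L->G->refl->C->L'->D->R'->A->plug->A
Char 2 ('B'): step: R->0, L->6 (L advanced); B->plug->B->R->E->L->A->refl->B->L'->C->R'->H->plug->C
Char 3 ('A'): step: R->1, L=6; A->plug->A->R->D->L->C->refl->G->L'->A->R'->F->plug->F
Char 4 ('H'): step: R->2, L=6; H->plug->C->R->D->L->C->refl->G->L'->A->R'->F->plug->F
Char 5 ('E'): step: R->3, L=6; E->plug->E->R->H->L->H->refl->E->L'->B->R'->G->plug->G
Char 6 ('F'): step: R->4, L=6; F->plug->F->R->A->L->G->refl->C->L'->D->R'->E->plug->E
Final: ciphertext=ACFFGE, RIGHT=4, LEFT=6

Answer: ACFFGE 4 6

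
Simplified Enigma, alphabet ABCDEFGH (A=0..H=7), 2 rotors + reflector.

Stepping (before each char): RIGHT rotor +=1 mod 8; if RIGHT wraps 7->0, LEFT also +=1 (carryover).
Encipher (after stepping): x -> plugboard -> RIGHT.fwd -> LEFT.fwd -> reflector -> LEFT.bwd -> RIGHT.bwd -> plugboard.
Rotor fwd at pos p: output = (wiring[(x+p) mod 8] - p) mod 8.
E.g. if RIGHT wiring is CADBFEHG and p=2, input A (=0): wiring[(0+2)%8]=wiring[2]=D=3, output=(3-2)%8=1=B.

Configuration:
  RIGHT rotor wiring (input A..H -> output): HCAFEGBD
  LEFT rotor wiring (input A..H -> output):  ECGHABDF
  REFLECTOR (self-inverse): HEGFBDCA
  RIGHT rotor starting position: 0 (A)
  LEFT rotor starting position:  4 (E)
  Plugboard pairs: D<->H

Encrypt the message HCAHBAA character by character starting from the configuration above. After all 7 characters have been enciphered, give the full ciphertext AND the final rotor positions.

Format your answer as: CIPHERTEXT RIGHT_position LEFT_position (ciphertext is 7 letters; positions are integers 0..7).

Char 1 ('H'): step: R->1, L=4; H->plug->D->R->D->L->B->refl->E->L'->A->R'->F->plug->F
Char 2 ('C'): step: R->2, L=4; C->plug->C->R->C->L->H->refl->A->L'->E->R'->D->plug->H
Char 3 ('A'): step: R->3, L=4; A->plug->A->R->C->L->H->refl->A->L'->E->R'->F->plug->F
Char 4 ('H'): step: R->4, L=4; H->plug->D->R->H->L->D->refl->F->L'->B->R'->H->plug->D
Char 5 ('B'): step: R->5, L=4; B->plug->B->R->E->L->A->refl->H->L'->C->R'->D->plug->H
Char 6 ('A'): step: R->6, L=4; A->plug->A->R->D->L->B->refl->E->L'->A->R'->H->plug->D
Char 7 ('A'): step: R->7, L=4; A->plug->A->R->E->L->A->refl->H->L'->C->R'->H->plug->D
Final: ciphertext=FHFDHDD, RIGHT=7, LEFT=4

Answer: FHFDHDD 7 4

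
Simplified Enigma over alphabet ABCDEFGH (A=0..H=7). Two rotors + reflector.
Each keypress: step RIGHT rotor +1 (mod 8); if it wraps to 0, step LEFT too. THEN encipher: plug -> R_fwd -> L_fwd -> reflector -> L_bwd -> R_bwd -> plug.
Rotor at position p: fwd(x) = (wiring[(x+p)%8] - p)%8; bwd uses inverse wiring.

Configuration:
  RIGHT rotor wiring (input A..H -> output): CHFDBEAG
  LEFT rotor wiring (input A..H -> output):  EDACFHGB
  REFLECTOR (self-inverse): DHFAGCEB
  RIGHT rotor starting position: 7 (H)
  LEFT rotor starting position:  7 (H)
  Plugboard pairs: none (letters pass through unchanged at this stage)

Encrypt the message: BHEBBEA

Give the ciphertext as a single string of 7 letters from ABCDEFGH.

Answer: CCGAECD

Derivation:
Char 1 ('B'): step: R->0, L->0 (L advanced); B->plug->B->R->H->L->B->refl->H->L'->F->R'->C->plug->C
Char 2 ('H'): step: R->1, L=0; H->plug->H->R->B->L->D->refl->A->L'->C->R'->C->plug->C
Char 3 ('E'): step: R->2, L=0; E->plug->E->R->G->L->G->refl->E->L'->A->R'->G->plug->G
Char 4 ('B'): step: R->3, L=0; B->plug->B->R->G->L->G->refl->E->L'->A->R'->A->plug->A
Char 5 ('B'): step: R->4, L=0; B->plug->B->R->A->L->E->refl->G->L'->G->R'->E->plug->E
Char 6 ('E'): step: R->5, L=0; E->plug->E->R->C->L->A->refl->D->L'->B->R'->C->plug->C
Char 7 ('A'): step: R->6, L=0; A->plug->A->R->C->L->A->refl->D->L'->B->R'->D->plug->D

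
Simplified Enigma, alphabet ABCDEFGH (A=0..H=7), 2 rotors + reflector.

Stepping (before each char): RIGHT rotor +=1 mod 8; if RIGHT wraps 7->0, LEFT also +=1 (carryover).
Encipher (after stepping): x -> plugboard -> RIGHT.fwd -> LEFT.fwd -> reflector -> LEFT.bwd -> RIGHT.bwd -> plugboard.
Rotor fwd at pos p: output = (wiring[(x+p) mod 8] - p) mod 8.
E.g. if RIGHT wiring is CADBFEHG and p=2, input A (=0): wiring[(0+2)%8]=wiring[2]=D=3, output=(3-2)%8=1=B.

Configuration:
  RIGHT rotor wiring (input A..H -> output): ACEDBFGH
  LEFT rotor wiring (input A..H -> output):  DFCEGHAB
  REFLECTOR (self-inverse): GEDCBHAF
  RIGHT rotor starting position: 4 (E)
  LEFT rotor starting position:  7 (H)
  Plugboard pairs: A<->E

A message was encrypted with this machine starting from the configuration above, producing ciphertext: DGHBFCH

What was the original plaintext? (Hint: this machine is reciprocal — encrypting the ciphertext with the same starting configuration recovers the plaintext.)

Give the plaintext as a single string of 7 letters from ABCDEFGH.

Char 1 ('D'): step: R->5, L=7; D->plug->D->R->D->L->D->refl->C->L'->A->R'->A->plug->E
Char 2 ('G'): step: R->6, L=7; G->plug->G->R->D->L->D->refl->C->L'->A->R'->A->plug->E
Char 3 ('H'): step: R->7, L=7; H->plug->H->R->H->L->B->refl->E->L'->B->R'->B->plug->B
Char 4 ('B'): step: R->0, L->0 (L advanced); B->plug->B->R->C->L->C->refl->D->L'->A->R'->A->plug->E
Char 5 ('F'): step: R->1, L=0; F->plug->F->R->F->L->H->refl->F->L'->B->R'->A->plug->E
Char 6 ('C'): step: R->2, L=0; C->plug->C->R->H->L->B->refl->E->L'->D->R'->D->plug->D
Char 7 ('H'): step: R->3, L=0; H->plug->H->R->B->L->F->refl->H->L'->F->R'->F->plug->F

Answer: EEBEEDF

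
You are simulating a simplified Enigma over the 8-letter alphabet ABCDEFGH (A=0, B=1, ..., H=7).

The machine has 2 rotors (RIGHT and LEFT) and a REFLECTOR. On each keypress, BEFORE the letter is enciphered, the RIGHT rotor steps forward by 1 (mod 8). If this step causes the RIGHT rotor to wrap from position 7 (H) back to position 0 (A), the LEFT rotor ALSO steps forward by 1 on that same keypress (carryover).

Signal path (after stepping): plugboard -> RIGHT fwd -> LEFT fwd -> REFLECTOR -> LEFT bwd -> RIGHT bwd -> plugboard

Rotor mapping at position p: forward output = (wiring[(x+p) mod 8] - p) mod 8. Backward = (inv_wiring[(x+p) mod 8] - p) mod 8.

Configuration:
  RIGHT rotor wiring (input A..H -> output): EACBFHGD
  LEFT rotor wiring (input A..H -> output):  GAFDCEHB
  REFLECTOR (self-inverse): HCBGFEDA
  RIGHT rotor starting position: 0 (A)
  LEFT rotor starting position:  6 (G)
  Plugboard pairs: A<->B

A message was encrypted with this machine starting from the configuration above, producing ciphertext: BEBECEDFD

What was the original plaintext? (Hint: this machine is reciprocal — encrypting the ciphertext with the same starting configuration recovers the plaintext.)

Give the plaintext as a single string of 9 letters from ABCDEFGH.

Char 1 ('B'): step: R->1, L=6; B->plug->A->R->H->L->G->refl->D->L'->B->R'->B->plug->A
Char 2 ('E'): step: R->2, L=6; E->plug->E->R->E->L->H->refl->A->L'->C->R'->G->plug->G
Char 3 ('B'): step: R->3, L=6; B->plug->A->R->G->L->E->refl->F->L'->F->R'->G->plug->G
Char 4 ('E'): step: R->4, L=6; E->plug->E->R->A->L->B->refl->C->L'->D->R'->B->plug->A
Char 5 ('C'): step: R->5, L=6; C->plug->C->R->G->L->E->refl->F->L'->F->R'->F->plug->F
Char 6 ('E'): step: R->6, L=6; E->plug->E->R->E->L->H->refl->A->L'->C->R'->D->plug->D
Char 7 ('D'): step: R->7, L=6; D->plug->D->R->D->L->C->refl->B->L'->A->R'->G->plug->G
Char 8 ('F'): step: R->0, L->7 (L advanced); F->plug->F->R->H->L->A->refl->H->L'->B->R'->D->plug->D
Char 9 ('D'): step: R->1, L=7; D->plug->D->R->E->L->E->refl->F->L'->G->R'->E->plug->E

Answer: AGGAFDGDE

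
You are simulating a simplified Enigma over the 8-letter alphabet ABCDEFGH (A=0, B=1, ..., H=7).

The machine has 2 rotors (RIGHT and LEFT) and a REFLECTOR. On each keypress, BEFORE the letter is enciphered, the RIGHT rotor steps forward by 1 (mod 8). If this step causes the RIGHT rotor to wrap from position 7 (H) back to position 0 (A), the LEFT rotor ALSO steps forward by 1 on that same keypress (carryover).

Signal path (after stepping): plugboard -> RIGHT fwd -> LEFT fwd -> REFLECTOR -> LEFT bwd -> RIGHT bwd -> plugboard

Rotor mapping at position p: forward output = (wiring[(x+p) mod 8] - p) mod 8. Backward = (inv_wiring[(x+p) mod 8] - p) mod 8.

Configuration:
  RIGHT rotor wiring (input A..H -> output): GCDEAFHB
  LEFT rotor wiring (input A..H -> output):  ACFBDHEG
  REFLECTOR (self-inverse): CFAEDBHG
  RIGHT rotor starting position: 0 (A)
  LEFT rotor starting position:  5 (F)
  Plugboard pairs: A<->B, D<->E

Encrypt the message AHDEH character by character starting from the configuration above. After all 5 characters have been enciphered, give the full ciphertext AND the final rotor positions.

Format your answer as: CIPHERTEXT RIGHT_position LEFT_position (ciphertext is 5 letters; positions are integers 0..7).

Char 1 ('A'): step: R->1, L=5; A->plug->B->R->C->L->B->refl->F->L'->E->R'->E->plug->D
Char 2 ('H'): step: R->2, L=5; H->plug->H->R->A->L->C->refl->A->L'->F->R'->E->plug->D
Char 3 ('D'): step: R->3, L=5; D->plug->E->R->G->L->E->refl->D->L'->D->R'->F->plug->F
Char 4 ('E'): step: R->4, L=5; E->plug->D->R->F->L->A->refl->C->L'->A->R'->H->plug->H
Char 5 ('H'): step: R->5, L=5; H->plug->H->R->D->L->D->refl->E->L'->G->R'->F->plug->F
Final: ciphertext=DDFHF, RIGHT=5, LEFT=5

Answer: DDFHF 5 5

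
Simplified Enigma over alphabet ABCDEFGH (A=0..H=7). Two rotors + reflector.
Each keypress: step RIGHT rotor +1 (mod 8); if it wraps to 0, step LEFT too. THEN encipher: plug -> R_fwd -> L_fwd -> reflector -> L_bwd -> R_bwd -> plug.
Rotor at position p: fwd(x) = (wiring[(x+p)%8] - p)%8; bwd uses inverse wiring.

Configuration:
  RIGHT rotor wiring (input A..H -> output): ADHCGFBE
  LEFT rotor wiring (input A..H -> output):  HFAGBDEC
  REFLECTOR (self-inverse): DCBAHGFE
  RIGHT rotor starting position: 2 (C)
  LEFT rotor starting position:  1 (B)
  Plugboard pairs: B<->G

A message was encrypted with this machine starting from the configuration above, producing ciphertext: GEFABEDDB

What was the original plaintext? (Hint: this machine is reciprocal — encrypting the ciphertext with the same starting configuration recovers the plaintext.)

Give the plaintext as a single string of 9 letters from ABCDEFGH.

Char 1 ('G'): step: R->3, L=1; G->plug->B->R->D->L->A->refl->D->L'->F->R'->F->plug->F
Char 2 ('E'): step: R->4, L=1; E->plug->E->R->E->L->C->refl->B->L'->G->R'->H->plug->H
Char 3 ('F'): step: R->5, L=1; F->plug->F->R->C->L->F->refl->G->L'->H->R'->C->plug->C
Char 4 ('A'): step: R->6, L=1; A->plug->A->R->D->L->A->refl->D->L'->F->R'->D->plug->D
Char 5 ('B'): step: R->7, L=1; B->plug->G->R->G->L->B->refl->C->L'->E->R'->C->plug->C
Char 6 ('E'): step: R->0, L->2 (L advanced); E->plug->E->R->G->L->F->refl->G->L'->A->R'->A->plug->A
Char 7 ('D'): step: R->1, L=2; D->plug->D->R->F->L->A->refl->D->L'->H->R'->H->plug->H
Char 8 ('D'): step: R->2, L=2; D->plug->D->R->D->L->B->refl->C->L'->E->R'->C->plug->C
Char 9 ('B'): step: R->3, L=2; B->plug->G->R->A->L->G->refl->F->L'->G->R'->D->plug->D

Answer: FHCDCAHCD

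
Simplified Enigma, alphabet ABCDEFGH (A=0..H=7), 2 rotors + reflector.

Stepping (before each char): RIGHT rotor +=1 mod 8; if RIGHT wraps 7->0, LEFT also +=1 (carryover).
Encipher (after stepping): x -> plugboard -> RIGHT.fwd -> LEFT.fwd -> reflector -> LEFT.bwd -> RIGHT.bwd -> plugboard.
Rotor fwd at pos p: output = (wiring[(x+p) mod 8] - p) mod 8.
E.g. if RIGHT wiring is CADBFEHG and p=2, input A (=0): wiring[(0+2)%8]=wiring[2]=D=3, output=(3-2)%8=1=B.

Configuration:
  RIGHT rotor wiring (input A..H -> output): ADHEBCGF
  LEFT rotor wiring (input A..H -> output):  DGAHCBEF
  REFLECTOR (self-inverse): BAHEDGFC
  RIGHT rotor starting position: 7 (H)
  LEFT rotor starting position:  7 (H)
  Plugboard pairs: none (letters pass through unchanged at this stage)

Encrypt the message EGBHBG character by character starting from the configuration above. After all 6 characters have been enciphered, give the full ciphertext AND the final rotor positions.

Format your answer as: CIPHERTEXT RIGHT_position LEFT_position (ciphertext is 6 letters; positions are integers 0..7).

Char 1 ('E'): step: R->0, L->0 (L advanced); E->plug->E->R->B->L->G->refl->F->L'->H->R'->C->plug->C
Char 2 ('G'): step: R->1, L=0; G->plug->G->R->E->L->C->refl->H->L'->D->R'->C->plug->C
Char 3 ('B'): step: R->2, L=0; B->plug->B->R->C->L->A->refl->B->L'->F->R'->A->plug->A
Char 4 ('H'): step: R->3, L=0; H->plug->H->R->E->L->C->refl->H->L'->D->R'->D->plug->D
Char 5 ('B'): step: R->4, L=0; B->plug->B->R->G->L->E->refl->D->L'->A->R'->H->plug->H
Char 6 ('G'): step: R->5, L=0; G->plug->G->R->H->L->F->refl->G->L'->B->R'->B->plug->B
Final: ciphertext=CCADHB, RIGHT=5, LEFT=0

Answer: CCADHB 5 0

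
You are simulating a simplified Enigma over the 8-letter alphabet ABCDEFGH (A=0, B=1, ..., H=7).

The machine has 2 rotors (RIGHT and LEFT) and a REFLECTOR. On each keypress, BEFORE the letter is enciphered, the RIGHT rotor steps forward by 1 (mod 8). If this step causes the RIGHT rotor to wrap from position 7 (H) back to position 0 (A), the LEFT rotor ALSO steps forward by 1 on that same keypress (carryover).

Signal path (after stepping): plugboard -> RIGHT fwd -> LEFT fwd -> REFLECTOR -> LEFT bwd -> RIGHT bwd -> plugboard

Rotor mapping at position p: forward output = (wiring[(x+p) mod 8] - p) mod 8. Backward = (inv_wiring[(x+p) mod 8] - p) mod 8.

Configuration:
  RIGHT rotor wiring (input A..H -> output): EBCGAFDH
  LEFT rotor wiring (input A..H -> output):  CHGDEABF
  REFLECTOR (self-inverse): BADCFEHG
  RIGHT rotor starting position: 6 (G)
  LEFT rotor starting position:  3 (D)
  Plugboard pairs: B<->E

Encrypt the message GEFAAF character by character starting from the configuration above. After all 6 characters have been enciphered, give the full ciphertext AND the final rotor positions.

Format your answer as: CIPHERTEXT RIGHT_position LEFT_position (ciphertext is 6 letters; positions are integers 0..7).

Answer: CCEDDG 4 4

Derivation:
Char 1 ('G'): step: R->7, L=3; G->plug->G->R->G->L->E->refl->F->L'->C->R'->C->plug->C
Char 2 ('E'): step: R->0, L->4 (L advanced); E->plug->B->R->B->L->E->refl->F->L'->C->R'->C->plug->C
Char 3 ('F'): step: R->1, L=4; F->plug->F->R->C->L->F->refl->E->L'->B->R'->B->plug->E
Char 4 ('A'): step: R->2, L=4; A->plug->A->R->A->L->A->refl->B->L'->D->R'->D->plug->D
Char 5 ('A'): step: R->3, L=4; A->plug->A->R->D->L->B->refl->A->L'->A->R'->D->plug->D
Char 6 ('F'): step: R->4, L=4; F->plug->F->R->F->L->D->refl->C->L'->G->R'->G->plug->G
Final: ciphertext=CCEDDG, RIGHT=4, LEFT=4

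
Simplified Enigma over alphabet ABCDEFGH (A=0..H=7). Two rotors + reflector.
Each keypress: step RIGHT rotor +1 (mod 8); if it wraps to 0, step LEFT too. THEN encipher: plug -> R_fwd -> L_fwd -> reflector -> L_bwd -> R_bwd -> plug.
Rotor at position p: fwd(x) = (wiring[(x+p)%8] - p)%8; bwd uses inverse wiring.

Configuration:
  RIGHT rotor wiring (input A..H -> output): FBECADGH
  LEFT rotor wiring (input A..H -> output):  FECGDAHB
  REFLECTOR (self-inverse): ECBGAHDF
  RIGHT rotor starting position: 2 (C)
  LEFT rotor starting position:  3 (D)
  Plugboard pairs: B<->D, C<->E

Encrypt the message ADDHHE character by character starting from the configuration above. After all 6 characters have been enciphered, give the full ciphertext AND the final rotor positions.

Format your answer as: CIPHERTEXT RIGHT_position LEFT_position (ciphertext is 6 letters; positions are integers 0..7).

Char 1 ('A'): step: R->3, L=3; A->plug->A->R->H->L->H->refl->F->L'->C->R'->F->plug->F
Char 2 ('D'): step: R->4, L=3; D->plug->B->R->H->L->H->refl->F->L'->C->R'->C->plug->E
Char 3 ('D'): step: R->5, L=3; D->plug->B->R->B->L->A->refl->E->L'->D->R'->H->plug->H
Char 4 ('H'): step: R->6, L=3; H->plug->H->R->F->L->C->refl->B->L'->G->R'->E->plug->C
Char 5 ('H'): step: R->7, L=3; H->plug->H->R->H->L->H->refl->F->L'->C->R'->C->plug->E
Char 6 ('E'): step: R->0, L->4 (L advanced); E->plug->C->R->E->L->B->refl->C->L'->H->R'->H->plug->H
Final: ciphertext=FEHCEH, RIGHT=0, LEFT=4

Answer: FEHCEH 0 4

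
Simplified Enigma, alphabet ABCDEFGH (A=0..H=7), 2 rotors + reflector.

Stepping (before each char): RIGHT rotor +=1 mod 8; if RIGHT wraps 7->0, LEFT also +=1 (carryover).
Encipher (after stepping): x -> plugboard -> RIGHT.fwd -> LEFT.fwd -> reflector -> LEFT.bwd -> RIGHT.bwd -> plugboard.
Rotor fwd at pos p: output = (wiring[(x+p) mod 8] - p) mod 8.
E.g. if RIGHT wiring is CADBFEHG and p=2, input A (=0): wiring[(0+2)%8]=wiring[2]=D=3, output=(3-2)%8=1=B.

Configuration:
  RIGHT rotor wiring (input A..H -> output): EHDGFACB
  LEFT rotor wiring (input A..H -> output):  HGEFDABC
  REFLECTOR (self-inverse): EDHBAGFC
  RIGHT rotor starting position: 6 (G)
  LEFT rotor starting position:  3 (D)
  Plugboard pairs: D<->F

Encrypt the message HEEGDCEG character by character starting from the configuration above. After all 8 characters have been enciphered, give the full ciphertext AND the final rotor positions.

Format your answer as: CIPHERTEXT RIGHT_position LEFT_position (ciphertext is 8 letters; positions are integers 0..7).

Answer: ADFCEAAA 6 4

Derivation:
Char 1 ('H'): step: R->7, L=3; H->plug->H->R->D->L->G->refl->F->L'->C->R'->A->plug->A
Char 2 ('E'): step: R->0, L->4 (L advanced); E->plug->E->R->F->L->C->refl->H->L'->A->R'->F->plug->D
Char 3 ('E'): step: R->1, L=4; E->plug->E->R->H->L->B->refl->D->L'->E->R'->D->plug->F
Char 4 ('G'): step: R->2, L=4; G->plug->G->R->C->L->F->refl->G->L'->D->R'->C->plug->C
Char 5 ('D'): step: R->3, L=4; D->plug->F->R->B->L->E->refl->A->L'->G->R'->E->plug->E
Char 6 ('C'): step: R->4, L=4; C->plug->C->R->G->L->A->refl->E->L'->B->R'->A->plug->A
Char 7 ('E'): step: R->5, L=4; E->plug->E->R->C->L->F->refl->G->L'->D->R'->A->plug->A
Char 8 ('G'): step: R->6, L=4; G->plug->G->R->H->L->B->refl->D->L'->E->R'->A->plug->A
Final: ciphertext=ADFCEAAA, RIGHT=6, LEFT=4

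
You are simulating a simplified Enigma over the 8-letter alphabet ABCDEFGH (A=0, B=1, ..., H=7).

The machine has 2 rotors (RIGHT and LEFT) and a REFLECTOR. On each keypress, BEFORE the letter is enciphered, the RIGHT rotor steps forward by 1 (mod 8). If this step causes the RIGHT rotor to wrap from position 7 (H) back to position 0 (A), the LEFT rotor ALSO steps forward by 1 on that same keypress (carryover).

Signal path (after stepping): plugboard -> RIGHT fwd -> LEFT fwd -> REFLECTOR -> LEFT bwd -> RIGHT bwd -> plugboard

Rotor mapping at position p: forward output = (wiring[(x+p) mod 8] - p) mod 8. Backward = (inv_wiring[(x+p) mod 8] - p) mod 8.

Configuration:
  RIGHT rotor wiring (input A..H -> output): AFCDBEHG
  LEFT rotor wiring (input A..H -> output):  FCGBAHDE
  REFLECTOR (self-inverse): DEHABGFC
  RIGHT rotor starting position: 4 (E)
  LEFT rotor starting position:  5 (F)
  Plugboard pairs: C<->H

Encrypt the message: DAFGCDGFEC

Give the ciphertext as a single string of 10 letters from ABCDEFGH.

Char 1 ('D'): step: R->5, L=5; D->plug->D->R->D->L->A->refl->D->L'->H->R'->A->plug->A
Char 2 ('A'): step: R->6, L=5; A->plug->A->R->B->L->G->refl->F->L'->E->R'->E->plug->E
Char 3 ('F'): step: R->7, L=5; F->plug->F->R->C->L->H->refl->C->L'->A->R'->H->plug->C
Char 4 ('G'): step: R->0, L->6 (L advanced); G->plug->G->R->H->L->B->refl->E->L'->D->R'->D->plug->D
Char 5 ('C'): step: R->1, L=6; C->plug->H->R->H->L->B->refl->E->L'->D->R'->E->plug->E
Char 6 ('D'): step: R->2, L=6; D->plug->D->R->C->L->H->refl->C->L'->G->R'->G->plug->G
Char 7 ('G'): step: R->3, L=6; G->plug->G->R->C->L->H->refl->C->L'->G->R'->B->plug->B
Char 8 ('F'): step: R->4, L=6; F->plug->F->R->B->L->G->refl->F->L'->A->R'->B->plug->B
Char 9 ('E'): step: R->5, L=6; E->plug->E->R->A->L->F->refl->G->L'->B->R'->C->plug->H
Char 10 ('C'): step: R->6, L=6; C->plug->H->R->G->L->C->refl->H->L'->C->R'->C->plug->H

Answer: AECDEGBBHH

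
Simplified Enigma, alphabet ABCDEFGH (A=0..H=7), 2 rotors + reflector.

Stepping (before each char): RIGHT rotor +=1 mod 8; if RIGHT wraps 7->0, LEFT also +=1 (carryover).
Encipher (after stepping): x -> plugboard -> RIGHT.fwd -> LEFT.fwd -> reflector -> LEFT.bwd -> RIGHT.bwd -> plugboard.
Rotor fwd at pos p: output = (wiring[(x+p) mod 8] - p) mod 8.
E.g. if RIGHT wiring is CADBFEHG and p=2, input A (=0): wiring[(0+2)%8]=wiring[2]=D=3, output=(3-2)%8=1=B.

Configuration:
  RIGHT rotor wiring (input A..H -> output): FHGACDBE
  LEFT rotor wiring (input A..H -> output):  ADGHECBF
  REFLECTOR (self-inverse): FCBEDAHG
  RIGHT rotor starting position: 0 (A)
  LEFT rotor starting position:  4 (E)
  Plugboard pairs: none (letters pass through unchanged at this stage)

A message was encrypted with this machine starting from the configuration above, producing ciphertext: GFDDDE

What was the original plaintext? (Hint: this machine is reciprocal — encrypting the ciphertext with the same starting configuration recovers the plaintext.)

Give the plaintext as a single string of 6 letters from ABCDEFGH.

Char 1 ('G'): step: R->1, L=4; G->plug->G->R->D->L->B->refl->C->L'->G->R'->A->plug->A
Char 2 ('F'): step: R->2, L=4; F->plug->F->R->C->L->F->refl->A->L'->A->R'->C->plug->C
Char 3 ('D'): step: R->3, L=4; D->plug->D->R->G->L->C->refl->B->L'->D->R'->H->plug->H
Char 4 ('D'): step: R->4, L=4; D->plug->D->R->A->L->A->refl->F->L'->C->R'->G->plug->G
Char 5 ('D'): step: R->5, L=4; D->plug->D->R->A->L->A->refl->F->L'->C->R'->E->plug->E
Char 6 ('E'): step: R->6, L=4; E->plug->E->R->A->L->A->refl->F->L'->C->R'->F->plug->F

Answer: ACHGEF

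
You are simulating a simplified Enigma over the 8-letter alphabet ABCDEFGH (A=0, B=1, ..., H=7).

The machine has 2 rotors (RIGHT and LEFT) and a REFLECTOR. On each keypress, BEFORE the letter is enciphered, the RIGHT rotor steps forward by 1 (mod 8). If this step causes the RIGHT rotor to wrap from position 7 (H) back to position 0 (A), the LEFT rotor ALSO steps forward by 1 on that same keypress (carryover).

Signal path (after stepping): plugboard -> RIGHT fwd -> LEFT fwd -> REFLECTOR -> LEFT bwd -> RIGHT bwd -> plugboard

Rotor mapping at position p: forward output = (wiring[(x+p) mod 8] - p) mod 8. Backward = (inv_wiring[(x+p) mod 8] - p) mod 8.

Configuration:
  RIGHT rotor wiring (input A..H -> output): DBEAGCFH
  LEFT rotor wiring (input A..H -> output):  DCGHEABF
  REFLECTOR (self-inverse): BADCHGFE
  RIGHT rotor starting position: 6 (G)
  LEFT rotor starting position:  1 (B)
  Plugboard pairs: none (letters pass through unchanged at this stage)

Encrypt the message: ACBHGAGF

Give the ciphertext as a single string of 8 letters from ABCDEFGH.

Answer: DDEBCFHC

Derivation:
Char 1 ('A'): step: R->7, L=1; A->plug->A->R->A->L->B->refl->A->L'->F->R'->D->plug->D
Char 2 ('C'): step: R->0, L->2 (L advanced); C->plug->C->R->E->L->H->refl->E->L'->A->R'->D->plug->D
Char 3 ('B'): step: R->1, L=2; B->plug->B->R->D->L->G->refl->F->L'->B->R'->E->plug->E
Char 4 ('H'): step: R->2, L=2; H->plug->H->R->H->L->A->refl->B->L'->G->R'->B->plug->B
Char 5 ('G'): step: R->3, L=2; G->plug->G->R->G->L->B->refl->A->L'->H->R'->C->plug->C
Char 6 ('A'): step: R->4, L=2; A->plug->A->R->C->L->C->refl->D->L'->F->R'->F->plug->F
Char 7 ('G'): step: R->5, L=2; G->plug->G->R->D->L->G->refl->F->L'->B->R'->H->plug->H
Char 8 ('F'): step: R->6, L=2; F->plug->F->R->C->L->C->refl->D->L'->F->R'->C->plug->C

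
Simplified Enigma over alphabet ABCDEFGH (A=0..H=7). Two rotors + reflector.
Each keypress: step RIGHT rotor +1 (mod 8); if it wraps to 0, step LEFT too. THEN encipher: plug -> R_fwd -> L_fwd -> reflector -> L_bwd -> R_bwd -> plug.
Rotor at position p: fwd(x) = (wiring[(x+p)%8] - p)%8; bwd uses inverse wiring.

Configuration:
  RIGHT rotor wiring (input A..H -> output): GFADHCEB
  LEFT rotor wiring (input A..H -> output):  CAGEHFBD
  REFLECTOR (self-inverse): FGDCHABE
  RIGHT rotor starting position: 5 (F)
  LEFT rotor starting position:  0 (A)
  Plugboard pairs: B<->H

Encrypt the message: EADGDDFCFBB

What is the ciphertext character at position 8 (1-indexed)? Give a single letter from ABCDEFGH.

Char 1 ('E'): step: R->6, L=0; E->plug->E->R->C->L->G->refl->B->L'->G->R'->A->plug->A
Char 2 ('A'): step: R->7, L=0; A->plug->A->R->C->L->G->refl->B->L'->G->R'->C->plug->C
Char 3 ('D'): step: R->0, L->1 (L advanced); D->plug->D->R->D->L->G->refl->B->L'->H->R'->E->plug->E
Char 4 ('G'): step: R->1, L=1; G->plug->G->R->A->L->H->refl->E->L'->E->R'->A->plug->A
Char 5 ('D'): step: R->2, L=1; D->plug->D->R->A->L->H->refl->E->L'->E->R'->G->plug->G
Char 6 ('D'): step: R->3, L=1; D->plug->D->R->B->L->F->refl->A->L'->F->R'->H->plug->B
Char 7 ('F'): step: R->4, L=1; F->plug->F->R->B->L->F->refl->A->L'->F->R'->D->plug->D
Char 8 ('C'): step: R->5, L=1; C->plug->C->R->E->L->E->refl->H->L'->A->R'->E->plug->E

E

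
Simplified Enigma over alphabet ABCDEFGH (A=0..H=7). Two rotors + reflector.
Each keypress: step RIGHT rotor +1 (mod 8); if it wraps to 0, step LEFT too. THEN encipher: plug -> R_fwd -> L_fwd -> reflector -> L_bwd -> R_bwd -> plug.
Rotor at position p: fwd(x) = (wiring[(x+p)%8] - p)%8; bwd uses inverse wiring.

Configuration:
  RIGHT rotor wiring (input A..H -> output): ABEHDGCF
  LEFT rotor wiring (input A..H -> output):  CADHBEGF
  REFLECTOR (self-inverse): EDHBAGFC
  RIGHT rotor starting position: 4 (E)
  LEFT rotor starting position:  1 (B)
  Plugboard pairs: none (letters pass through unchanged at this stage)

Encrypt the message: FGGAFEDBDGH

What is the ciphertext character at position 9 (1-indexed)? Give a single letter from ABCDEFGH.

Char 1 ('F'): step: R->5, L=1; F->plug->F->R->H->L->B->refl->D->L'->E->R'->E->plug->E
Char 2 ('G'): step: R->6, L=1; G->plug->G->R->F->L->F->refl->G->L'->C->R'->C->plug->C
Char 3 ('G'): step: R->7, L=1; G->plug->G->R->H->L->B->refl->D->L'->E->R'->F->plug->F
Char 4 ('A'): step: R->0, L->2 (L advanced); A->plug->A->R->A->L->B->refl->D->L'->F->R'->H->plug->H
Char 5 ('F'): step: R->1, L=2; F->plug->F->R->B->L->F->refl->G->L'->H->R'->H->plug->H
Char 6 ('E'): step: R->2, L=2; E->plug->E->R->A->L->B->refl->D->L'->F->R'->B->plug->B
Char 7 ('D'): step: R->3, L=2; D->plug->D->R->H->L->G->refl->F->L'->B->R'->H->plug->H
Char 8 ('B'): step: R->4, L=2; B->plug->B->R->C->L->H->refl->C->L'->D->R'->H->plug->H
Char 9 ('D'): step: R->5, L=2; D->plug->D->R->D->L->C->refl->H->L'->C->R'->G->plug->G

G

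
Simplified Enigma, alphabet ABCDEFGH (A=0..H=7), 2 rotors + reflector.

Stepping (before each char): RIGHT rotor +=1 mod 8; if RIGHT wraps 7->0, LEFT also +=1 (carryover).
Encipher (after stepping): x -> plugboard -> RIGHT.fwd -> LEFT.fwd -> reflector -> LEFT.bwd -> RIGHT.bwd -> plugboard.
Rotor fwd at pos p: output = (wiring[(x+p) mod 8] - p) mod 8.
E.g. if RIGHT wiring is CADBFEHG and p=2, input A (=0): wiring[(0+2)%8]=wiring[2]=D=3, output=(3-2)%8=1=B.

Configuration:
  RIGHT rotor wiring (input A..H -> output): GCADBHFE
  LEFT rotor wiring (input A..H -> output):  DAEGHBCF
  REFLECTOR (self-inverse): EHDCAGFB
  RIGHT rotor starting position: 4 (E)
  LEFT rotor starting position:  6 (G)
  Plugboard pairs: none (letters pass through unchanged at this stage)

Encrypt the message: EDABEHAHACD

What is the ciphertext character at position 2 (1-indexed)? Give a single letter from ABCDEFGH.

Char 1 ('E'): step: R->5, L=6; E->plug->E->R->F->L->A->refl->E->L'->A->R'->B->plug->B
Char 2 ('D'): step: R->6, L=6; D->plug->D->R->E->L->G->refl->F->L'->C->R'->E->plug->E

E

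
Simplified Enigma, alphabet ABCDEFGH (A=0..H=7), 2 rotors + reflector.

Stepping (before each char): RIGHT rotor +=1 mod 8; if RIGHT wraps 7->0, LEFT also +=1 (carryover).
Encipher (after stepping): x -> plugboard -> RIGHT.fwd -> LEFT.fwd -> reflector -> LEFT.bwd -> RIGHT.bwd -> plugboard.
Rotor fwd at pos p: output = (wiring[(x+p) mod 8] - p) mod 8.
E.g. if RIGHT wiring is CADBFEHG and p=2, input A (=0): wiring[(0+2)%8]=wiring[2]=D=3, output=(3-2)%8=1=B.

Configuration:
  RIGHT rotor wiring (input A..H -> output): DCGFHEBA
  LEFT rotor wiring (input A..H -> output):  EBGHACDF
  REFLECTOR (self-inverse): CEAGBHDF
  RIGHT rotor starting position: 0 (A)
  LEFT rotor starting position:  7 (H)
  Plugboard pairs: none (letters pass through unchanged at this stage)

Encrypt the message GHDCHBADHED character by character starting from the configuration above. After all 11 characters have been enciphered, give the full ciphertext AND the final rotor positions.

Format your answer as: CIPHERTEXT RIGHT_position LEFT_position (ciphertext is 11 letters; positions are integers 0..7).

Char 1 ('G'): step: R->1, L=7; G->plug->G->R->H->L->E->refl->B->L'->F->R'->B->plug->B
Char 2 ('H'): step: R->2, L=7; H->plug->H->R->A->L->G->refl->D->L'->G->R'->F->plug->F
Char 3 ('D'): step: R->3, L=7; D->plug->D->R->G->L->D->refl->G->L'->A->R'->F->plug->F
Char 4 ('C'): step: R->4, L=7; C->plug->C->R->F->L->B->refl->E->L'->H->R'->E->plug->E
Char 5 ('H'): step: R->5, L=7; H->plug->H->R->C->L->C->refl->A->L'->E->R'->B->plug->B
Char 6 ('B'): step: R->6, L=7; B->plug->B->R->C->L->C->refl->A->L'->E->R'->D->plug->D
Char 7 ('A'): step: R->7, L=7; A->plug->A->R->B->L->F->refl->H->L'->D->R'->C->plug->C
Char 8 ('D'): step: R->0, L->0 (L advanced); D->plug->D->R->F->L->C->refl->A->L'->E->R'->F->plug->F
Char 9 ('H'): step: R->1, L=0; H->plug->H->R->C->L->G->refl->D->L'->G->R'->D->plug->D
Char 10 ('E'): step: R->2, L=0; E->plug->E->R->H->L->F->refl->H->L'->D->R'->B->plug->B
Char 11 ('D'): step: R->3, L=0; D->plug->D->R->G->L->D->refl->G->L'->C->R'->A->plug->A
Final: ciphertext=BFFEBDCFDBA, RIGHT=3, LEFT=0

Answer: BFFEBDCFDBA 3 0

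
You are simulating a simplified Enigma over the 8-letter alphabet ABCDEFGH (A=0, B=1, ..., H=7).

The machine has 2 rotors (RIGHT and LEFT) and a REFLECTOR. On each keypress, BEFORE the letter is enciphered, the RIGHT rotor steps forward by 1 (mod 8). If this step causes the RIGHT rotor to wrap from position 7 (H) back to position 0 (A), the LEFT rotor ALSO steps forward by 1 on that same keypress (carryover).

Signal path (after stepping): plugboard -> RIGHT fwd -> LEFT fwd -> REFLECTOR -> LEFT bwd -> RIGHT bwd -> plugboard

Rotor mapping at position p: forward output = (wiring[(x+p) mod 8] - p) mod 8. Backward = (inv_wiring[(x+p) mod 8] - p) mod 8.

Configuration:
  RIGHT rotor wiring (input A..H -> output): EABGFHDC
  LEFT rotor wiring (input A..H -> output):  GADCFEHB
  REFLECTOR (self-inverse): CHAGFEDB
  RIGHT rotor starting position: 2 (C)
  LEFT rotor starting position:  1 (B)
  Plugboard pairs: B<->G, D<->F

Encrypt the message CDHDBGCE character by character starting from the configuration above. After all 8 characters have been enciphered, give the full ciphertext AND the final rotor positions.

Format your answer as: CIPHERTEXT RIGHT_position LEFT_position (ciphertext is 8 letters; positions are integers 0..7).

Char 1 ('C'): step: R->3, L=1; C->plug->C->R->E->L->D->refl->G->L'->F->R'->G->plug->B
Char 2 ('D'): step: R->4, L=1; D->plug->F->R->E->L->D->refl->G->L'->F->R'->G->plug->B
Char 3 ('H'): step: R->5, L=1; H->plug->H->R->A->L->H->refl->B->L'->C->R'->A->plug->A
Char 4 ('D'): step: R->6, L=1; D->plug->F->R->A->L->H->refl->B->L'->C->R'->D->plug->F
Char 5 ('B'): step: R->7, L=1; B->plug->G->R->A->L->H->refl->B->L'->C->R'->D->plug->F
Char 6 ('G'): step: R->0, L->2 (L advanced); G->plug->B->R->A->L->B->refl->H->L'->F->R'->E->plug->E
Char 7 ('C'): step: R->1, L=2; C->plug->C->R->F->L->H->refl->B->L'->A->R'->B->plug->G
Char 8 ('E'): step: R->2, L=2; E->plug->E->R->B->L->A->refl->C->L'->D->R'->C->plug->C
Final: ciphertext=BBAFFEGC, RIGHT=2, LEFT=2

Answer: BBAFFEGC 2 2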